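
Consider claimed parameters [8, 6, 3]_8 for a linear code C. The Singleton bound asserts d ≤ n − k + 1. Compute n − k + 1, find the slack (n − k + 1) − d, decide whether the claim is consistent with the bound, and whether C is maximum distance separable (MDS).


Singleton RHS = n − k + 1 = 3, slack = 0, bound satisfied, MDS.

Singleton bound: d ≤ n − k + 1.
Here n = 8, k = 6, so n − k + 1 = 3.
Given d = 3, check d ≤ 3: YES.
Slack = (n − k + 1) − d = 0.
The code is MDS (slack = 0).
Description: the claimed parameters are [8, 6, 3]_8; such a code would be MDS (meets Singleton bound).


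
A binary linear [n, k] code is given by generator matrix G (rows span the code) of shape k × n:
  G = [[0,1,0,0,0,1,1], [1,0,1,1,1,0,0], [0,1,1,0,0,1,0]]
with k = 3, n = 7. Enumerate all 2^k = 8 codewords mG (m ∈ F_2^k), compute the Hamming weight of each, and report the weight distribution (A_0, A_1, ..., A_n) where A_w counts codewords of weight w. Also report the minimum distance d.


Weight distribution: A_0 = 1, A_2 = 1, A_3 = 2, A_4 = 2, A_5 = 1, A_7 = 1. Minimum distance d = 2.

Enumerate all 2^3 = 8 messages m ∈ F_2^3.
For each, compute codeword c = mG in F_2^7, then tally its weight.
  m = 000 → c = 0000000, weight = 0.
  m = 100 → c = 0100011, weight = 3.
  m = 010 → c = 1011100, weight = 4.
  m = 110 → c = 1111111, weight = 7.
  m = 001 → c = 0110010, weight = 3.
  m = 101 → c = 0010001, weight = 2.
  m = 011 → c = 1101110, weight = 5.
  m = 111 → c = 1001101, weight = 4.
Tally weights:
  weight 0: 1 codewords.
  weight 2: 1 codewords.
  weight 3: 2 codewords.
  weight 4: 2 codewords.
  weight 5: 1 codewords.
  weight 7: 1 codewords.
Minimum distance d = smallest w > 0 with A_w > 0 = 2.
Sanity: Σ A_w = 8 = 2^3 = 8 ✓.


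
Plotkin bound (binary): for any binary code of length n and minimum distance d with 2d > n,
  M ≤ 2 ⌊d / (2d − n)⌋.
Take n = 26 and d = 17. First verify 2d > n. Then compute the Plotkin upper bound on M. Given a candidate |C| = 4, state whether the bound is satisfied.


Plotkin bound M ≤ 4; given |C| = 4 ≤ bound (satisfied).

Check applicability: 2d = 34, n = 26.
2d − n = 8 > 0, so Plotkin applies.
Compute d/(2d−n) = 17/8 ≈ 2.1250.
⌊d/(2d−n)⌋ = 2.
Plotkin bound: M ≤ 2·2 = 4.
Given |C| = 4, check: satisfied.
This |C| is at the Plotkin bound.


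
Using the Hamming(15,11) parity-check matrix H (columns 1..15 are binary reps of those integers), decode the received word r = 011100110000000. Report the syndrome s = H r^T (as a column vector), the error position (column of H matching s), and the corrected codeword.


s = (1, 0, 1, 0)^T, error position = 10, corrected codeword c = 011100110100000

Compute s = H r^T mod 2 one row at a time:
  s_1 = 1 + 0 + 0 + 0 + 0 + 0 + 0 + 0 = 1 ≡ 1 (mod 2).
  s_2 = 1 + 0 + 0 + 1 + 0 + 0 + 0 + 0 = 2 ≡ 0 (mod 2).
  s_3 = 1 + 1 + 0 + 1 + 0 + 0 + 0 + 0 = 3 ≡ 1 (mod 2).
  s_4 = 0 + 1 + 0 + 1 + 0 + 0 + 0 + 0 = 2 ≡ 0 (mod 2).
s = (1, 0, 1, 0)^T — this equals column 10 of H (binary 1010), so error is at position 10.
Correct: flip bit 10 of r = 011100110000000 to get c = 011100110100000.


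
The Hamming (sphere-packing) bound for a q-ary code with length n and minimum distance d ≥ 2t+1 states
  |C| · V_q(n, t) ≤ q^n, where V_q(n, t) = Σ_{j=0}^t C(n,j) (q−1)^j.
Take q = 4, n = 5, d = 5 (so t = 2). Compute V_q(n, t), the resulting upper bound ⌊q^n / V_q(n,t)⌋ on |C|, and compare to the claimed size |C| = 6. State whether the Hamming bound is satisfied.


V_q(n, t) = 106, q^n = 1024, Hamming bound = 9, |C| = 6 ≤ bound (satisfied).

Step 1: Compute V_q(n, t) = Σ_{j=0}^2 C(n, j) (q−1)^j.
  j = 0: C(5,0)·(3)^0 = 1·1 = 1.
  j = 1: C(5,1)·(3)^1 = 5·3 = 15.
  j = 2: C(5,2)·(3)^2 = 10·9 = 90.
  V_q(n, t) = 1 + 15 + 90 = 106.
Step 2: q^n = 4^5 = 1024.
Step 3: Hamming bound ⌊q^n / V_q(n,t)⌋ = ⌊1024/106⌋ = 9.
Step 4: Compare |C| = 6 to 9: satisfied.
The claimed |C| lies below the Hamming bound.


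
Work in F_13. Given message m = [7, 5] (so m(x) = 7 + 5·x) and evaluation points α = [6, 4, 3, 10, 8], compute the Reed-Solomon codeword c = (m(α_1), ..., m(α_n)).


c = [11, 1, 9, 5, 8]

Message polynomial: m(x) = 7 + 5·x (mod 13).
For each evaluation point α_i, compute m(α_i) mod 13:
  α_1 = 6: Horner steps 5 → 11, so m(6) = 11.
  α_2 = 4: Horner steps 5 → 1, so m(4) = 1.
  α_3 = 3: Horner steps 5 → 9, so m(3) = 9.
  α_4 = 10: Horner steps 5 → 5, so m(10) = 5.
  α_5 = 8: Horner steps 5 → 8, so m(8) = 8.
Codeword c = [11, 1, 9, 5, 8] ∈ F_13^5.


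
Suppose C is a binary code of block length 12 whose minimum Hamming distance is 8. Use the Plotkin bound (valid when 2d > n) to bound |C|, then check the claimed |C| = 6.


Plotkin bound M ≤ 4; given |C| = 6 > bound (violated).

Check applicability: 2d = 16, n = 12.
2d − n = 4 > 0, so Plotkin applies.
Compute d/(2d−n) = 8/4 ≈ 2.0000.
⌊d/(2d−n)⌋ = 2.
Plotkin bound: M ≤ 2·2 = 4.
Given |C| = 6, check: VIOLATED.
This |C| is above the Plotkin bound, so no binary code with n = 12, d = 8 and 6 codewords exists.


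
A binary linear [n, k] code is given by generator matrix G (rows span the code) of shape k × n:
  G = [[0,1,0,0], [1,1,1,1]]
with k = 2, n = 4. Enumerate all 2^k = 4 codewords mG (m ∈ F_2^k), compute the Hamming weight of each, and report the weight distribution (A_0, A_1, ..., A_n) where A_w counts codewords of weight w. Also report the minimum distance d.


Weight distribution: A_0 = 1, A_1 = 1, A_3 = 1, A_4 = 1. Minimum distance d = 1.

Enumerate all 2^2 = 4 messages m ∈ F_2^2.
For each, compute codeword c = mG in F_2^4, then tally its weight.
  m = 00 → c = 0000, weight = 0.
  m = 10 → c = 0100, weight = 1.
  m = 01 → c = 1111, weight = 4.
  m = 11 → c = 1011, weight = 3.
Tally weights:
  weight 0: 1 codewords.
  weight 1: 1 codewords.
  weight 3: 1 codewords.
  weight 4: 1 codewords.
Minimum distance d = smallest w > 0 with A_w > 0 = 1.
Sanity: Σ A_w = 4 = 2^2 = 4 ✓.


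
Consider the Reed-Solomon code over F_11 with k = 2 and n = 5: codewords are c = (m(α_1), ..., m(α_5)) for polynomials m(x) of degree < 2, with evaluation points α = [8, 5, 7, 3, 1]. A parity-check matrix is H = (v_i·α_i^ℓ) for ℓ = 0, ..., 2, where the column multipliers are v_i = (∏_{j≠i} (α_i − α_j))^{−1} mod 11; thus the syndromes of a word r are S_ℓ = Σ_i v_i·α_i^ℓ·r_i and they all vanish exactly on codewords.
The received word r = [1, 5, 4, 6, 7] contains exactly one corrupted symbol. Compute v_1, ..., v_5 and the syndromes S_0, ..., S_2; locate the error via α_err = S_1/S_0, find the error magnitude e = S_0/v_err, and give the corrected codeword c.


S = (6, 4, 10), error at position 1, error magnitude e = 3, c = [9, 5, 4, 6, 7].

Step 1: column multipliers v_i = (∏_{j≠i}(α_i − α_j))^{−1} mod 11.
  i = 1 (α = 8): (8−5)(8−7)(8−3)(8−1) = 3·1·5·7 = 105 ≡ 6, so v_1 = 6^{−1} = 2 (mod 11).
  i = 2 (α = 5): (5−8)(5−7)(5−3)(5−1) = (−3)·(−2)·2·4 = 48 ≡ 4, so v_2 = 4^{−1} = 3 (mod 11).
  i = 3 (α = 7): (7−8)(7−5)(7−3)(7−1) = (−1)·2·4·6 = −48 ≡ 7, so v_3 = 7^{−1} = 8 (mod 11).
  i = 4 (α = 3): (3−8)(3−5)(3−7)(3−1) = (−5)·(−2)·(−4)·2 = −80 ≡ 8, so v_4 = 8^{−1} = 7 (mod 11).
  i = 5 (α = 1): (1−8)(1−5)(1−7)(1−3) = (−7)·(−4)·(−6)·(−2) = 336 ≡ 6, so v_5 = 6^{−1} = 2 (mod 11).
  v = [2, 3, 8, 7, 2].
Step 2: syndromes of r = [1, 5, 4, 6, 7] (all sums mod 11).
  S_0 = Σ v_i r_i = 2·1 + 3·5 + 8·4 + 7·6 + 2·7 = 105 ≡ 6.
  S_1 = Σ v_i α_i r_i = 2·8·1 + 3·5·5 + 8·7·4 + 7·3·6 + 2·1·7 = 455 ≡ 4.
  α_i^2 mod 11 = [9, 3, 5, 9, 1].
  S_2 = Σ v_i α_i^2 r_i = 2·9·1 + 3·3·5 + 8·5·4 + 7·9·6 + 2·1·7 = 615 ≡ 10.
  S = (6, 4, 10) ≠ 0, so r is not a codeword (an error is present).
Step 3: locate the error. For a single error e at position i, S_ℓ = v_i·e·α_i^ℓ, so α_err = S_1/S_0.
  S_0^{−1} = 6^{−1} = 2 (mod 11), so α_err = 4·2 = 8 ≡ 8 = α_1. Error position i = 1.
  Consistency check: S_2/S_1 = 10·3 = 30 ≡ 8 = α_err ✓ (single-error assumption holds).
Step 4: error magnitude e = S_0/v_1 = S_0·∏_{j≠1}(α_1 − α_j) = 6·6 = 36 ≡ 3 (mod 11).
Step 5: correct position 1: c_1 = r_1 − e = 1 − 3 ≡ 9 (mod 11). Hence c = [9, 5, 4, 6, 7].
  Check: interpolating c through the α_i gives m(x) = 2 + 5·x (degree < 2) with m(α_i) = c_i for every i, so c is indeed a codeword.


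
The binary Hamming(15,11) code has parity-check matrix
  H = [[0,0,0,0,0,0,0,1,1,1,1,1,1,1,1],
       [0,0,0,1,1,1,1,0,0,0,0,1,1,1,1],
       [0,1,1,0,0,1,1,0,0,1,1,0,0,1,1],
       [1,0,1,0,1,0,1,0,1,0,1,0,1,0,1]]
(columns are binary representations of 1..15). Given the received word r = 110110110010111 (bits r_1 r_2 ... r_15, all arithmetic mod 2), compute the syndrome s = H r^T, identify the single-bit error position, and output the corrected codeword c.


s = (1, 0, 1, 0)^T, error position = 10, corrected codeword c = 110110110110111

Compute s = H r^T mod 2 one row at a time:
  s_1 = 1 + 0 + 0 + 1 + 0 + 1 + 1 + 1 = 5 ≡ 1 (mod 2).
  s_2 = 1 + 1 + 0 + 1 + 0 + 1 + 1 + 1 = 6 ≡ 0 (mod 2).
  s_3 = 1 + 0 + 0 + 1 + 0 + 1 + 1 + 1 = 5 ≡ 1 (mod 2).
  s_4 = 1 + 0 + 1 + 1 + 0 + 1 + 1 + 1 = 6 ≡ 0 (mod 2).
s = (1, 0, 1, 0)^T — this equals column 10 of H (binary 1010), so error is at position 10.
Correct: flip bit 10 of r = 110110110010111 to get c = 110110110110111.


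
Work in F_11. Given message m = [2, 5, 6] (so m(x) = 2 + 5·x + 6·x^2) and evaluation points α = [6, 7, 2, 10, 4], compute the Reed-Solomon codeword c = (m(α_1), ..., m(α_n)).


c = [6, 1, 3, 3, 8]

Message polynomial: m(x) = 2 + 5·x + 6·x^2 (mod 11).
For each evaluation point α_i, compute m(α_i) mod 11:
  α_1 = 6: Horner steps 6 → 8 → 6, so m(6) = 6.
  α_2 = 7: Horner steps 6 → 3 → 1, so m(7) = 1.
  α_3 = 2: Horner steps 6 → 6 → 3, so m(2) = 3.
  α_4 = 10: Horner steps 6 → 10 → 3, so m(10) = 3.
  α_5 = 4: Horner steps 6 → 7 → 8, so m(4) = 8.
Codeword c = [6, 1, 3, 3, 8] ∈ F_11^5.


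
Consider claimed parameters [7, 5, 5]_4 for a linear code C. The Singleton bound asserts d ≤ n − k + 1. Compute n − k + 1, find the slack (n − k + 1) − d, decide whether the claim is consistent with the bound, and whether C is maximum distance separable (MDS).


Singleton RHS = n − k + 1 = 3, slack = -2, bound violated (no such code; not MDS).

Singleton bound: d ≤ n − k + 1.
Here n = 7, k = 5, so n − k + 1 = 3.
Given d = 5, check d ≤ 3: NO.
Slack = (n − k + 1) − d = -2.
The slack is negative: d = 5 exceeds n − k + 1 = 3 by 2, so the Singleton bound is violated and no linear [7, 5, 5]_4 code can exist. In particular it is not MDS (MDS requires d = n − k + 1 exactly).
Description: the claimed parameters are [7, 5, 5]_4; such a code would be impossible (violates the Singleton bound).


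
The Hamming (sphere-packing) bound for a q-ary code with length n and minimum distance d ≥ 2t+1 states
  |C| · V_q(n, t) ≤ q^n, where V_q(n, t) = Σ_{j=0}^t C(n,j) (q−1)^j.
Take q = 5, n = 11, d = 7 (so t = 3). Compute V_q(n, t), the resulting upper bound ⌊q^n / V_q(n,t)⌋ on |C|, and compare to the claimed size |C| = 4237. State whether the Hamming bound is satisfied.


V_q(n, t) = 11485, q^n = 48828125, Hamming bound = 4251, |C| = 4237 ≤ bound (satisfied).

Step 1: Compute V_q(n, t) = Σ_{j=0}^3 C(n, j) (q−1)^j.
  j = 0: C(11,0)·(4)^0 = 1·1 = 1.
  j = 1: C(11,1)·(4)^1 = 11·4 = 44.
  j = 2: C(11,2)·(4)^2 = 55·16 = 880.
  j = 3: C(11,3)·(4)^3 = 165·64 = 10560.
  V_q(n, t) = 1 + 44 + 880 + 10560 = 11485.
Step 2: q^n = 5^11 = 48828125.
Step 3: Hamming bound ⌊q^n / V_q(n,t)⌋ = ⌊48828125/11485⌋ = 4251.
Step 4: Compare |C| = 4237 to 4251: satisfied.
The claimed |C| lies below the Hamming bound.


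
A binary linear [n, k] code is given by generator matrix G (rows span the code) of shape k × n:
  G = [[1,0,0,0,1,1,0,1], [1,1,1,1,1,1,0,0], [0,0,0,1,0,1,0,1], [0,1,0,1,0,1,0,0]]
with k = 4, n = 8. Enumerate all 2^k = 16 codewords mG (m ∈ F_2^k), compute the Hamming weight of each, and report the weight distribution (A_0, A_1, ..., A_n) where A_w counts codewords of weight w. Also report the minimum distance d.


Weight distribution: A_0 = 1, A_2 = 2, A_3 = 6, A_4 = 3, A_5 = 2, A_6 = 2. Minimum distance d = 2.

Enumerate all 2^4 = 16 messages m ∈ F_2^4.
For each, compute codeword c = mG in F_2^8, then tally its weight.
  m = 0000 → c = 00000000, weight = 0.
  m = 1000 → c = 10001101, weight = 4.
  m = 0100 → c = 11111100, weight = 6.
  m = 1100 → c = 01110001, weight = 4.
  m = 0010 → c = 00010101, weight = 3.
  m = 1010 → c = 10011000, weight = 3.
  m = 0110 → c = 11101001, weight = 5.
  m = 1110 → c = 01100100, weight = 3.
  m = 0001 → c = 01010100, weight = 3.
  m = 1001 → c = 11011001, weight = 5.
  m = 0101 → c = 10101000, weight = 3.
  m = 1101 → c = 00100101, weight = 3.
  m = 0011 → c = 01000001, weight = 2.
  m = 1011 → c = 11001100, weight = 4.
  m = 0111 → c = 10111101, weight = 6.
  m = 1111 → c = 00110000, weight = 2.
Tally weights:
  weight 0: 1 codewords.
  weight 2: 2 codewords.
  weight 3: 6 codewords.
  weight 4: 3 codewords.
  weight 5: 2 codewords.
  weight 6: 2 codewords.
Minimum distance d = smallest w > 0 with A_w > 0 = 2.
Sanity: Σ A_w = 16 = 2^4 = 16 ✓.


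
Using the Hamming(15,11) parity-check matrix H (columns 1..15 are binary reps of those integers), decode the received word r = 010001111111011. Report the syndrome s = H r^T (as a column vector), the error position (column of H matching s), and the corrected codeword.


s = (1, 1, 1, 0)^T, error position = 14, corrected codeword c = 010001111111001

Compute s = H r^T mod 2 one row at a time:
  s_1 = 1 + 1 + 1 + 1 + 1 + 0 + 1 + 1 = 7 ≡ 1 (mod 2).
  s_2 = 0 + 0 + 1 + 1 + 1 + 0 + 1 + 1 = 5 ≡ 1 (mod 2).
  s_3 = 1 + 0 + 1 + 1 + 1 + 1 + 1 + 1 = 7 ≡ 1 (mod 2).
  s_4 = 0 + 0 + 0 + 1 + 1 + 1 + 0 + 1 = 4 ≡ 0 (mod 2).
s = (1, 1, 1, 0)^T — this equals column 14 of H (binary 1110), so error is at position 14.
Correct: flip bit 14 of r = 010001111111011 to get c = 010001111111001.


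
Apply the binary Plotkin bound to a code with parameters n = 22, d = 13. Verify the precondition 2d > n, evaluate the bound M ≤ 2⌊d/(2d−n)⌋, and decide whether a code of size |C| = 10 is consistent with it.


Plotkin bound M ≤ 6; given |C| = 10 > bound (violated).

Check applicability: 2d = 26, n = 22.
2d − n = 4 > 0, so Plotkin applies.
Compute d/(2d−n) = 13/4 ≈ 3.2500.
⌊d/(2d−n)⌋ = 3.
Plotkin bound: M ≤ 2·3 = 6.
Given |C| = 10, check: VIOLATED.
This |C| is above the Plotkin bound, so no binary code with n = 22, d = 13 and 10 codewords exists.


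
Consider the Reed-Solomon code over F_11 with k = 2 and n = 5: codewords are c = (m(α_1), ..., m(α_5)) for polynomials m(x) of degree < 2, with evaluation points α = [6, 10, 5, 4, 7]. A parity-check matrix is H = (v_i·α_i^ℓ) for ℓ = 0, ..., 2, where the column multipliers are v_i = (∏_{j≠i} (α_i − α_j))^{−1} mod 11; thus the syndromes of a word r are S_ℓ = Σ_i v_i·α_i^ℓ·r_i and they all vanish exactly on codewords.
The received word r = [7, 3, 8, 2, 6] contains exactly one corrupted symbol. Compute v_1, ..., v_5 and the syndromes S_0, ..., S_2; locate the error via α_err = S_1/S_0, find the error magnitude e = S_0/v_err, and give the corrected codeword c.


S = (5, 9, 3), error at position 4, error magnitude e = 4, c = [7, 3, 8, 9, 6].

Step 1: column multipliers v_i = (∏_{j≠i}(α_i − α_j))^{−1} mod 11.
  i = 1 (α = 6): (6−10)(6−5)(6−4)(6−7) = (−4)·1·2·(−1) = 8 ≡ 8, so v_1 = 8^{−1} = 7 (mod 11).
  i = 2 (α = 10): (10−6)(10−5)(10−4)(10−7) = 4·5·6·3 = 360 ≡ 8, so v_2 = 8^{−1} = 7 (mod 11).
  i = 3 (α = 5): (5−6)(5−10)(5−4)(5−7) = (−1)·(−5)·1·(−2) = −10 ≡ 1, so v_3 = 1^{−1} = 1 (mod 11).
  i = 4 (α = 4): (4−6)(4−10)(4−5)(4−7) = (−2)·(−6)·(−1)·(−3) = 36 ≡ 3, so v_4 = 3^{−1} = 4 (mod 11).
  i = 5 (α = 7): (7−6)(7−10)(7−5)(7−4) = 1·(−3)·2·3 = −18 ≡ 4, so v_5 = 4^{−1} = 3 (mod 11).
  v = [7, 7, 1, 4, 3].
Step 2: syndromes of r = [7, 3, 8, 2, 6] (all sums mod 11).
  S_0 = Σ v_i r_i = 7·7 + 7·3 + 1·8 + 4·2 + 3·6 = 104 ≡ 5.
  S_1 = Σ v_i α_i r_i = 7·6·7 + 7·10·3 + 1·5·8 + 4·4·2 + 3·7·6 = 702 ≡ 9.
  α_i^2 mod 11 = [3, 1, 3, 5, 5].
  S_2 = Σ v_i α_i^2 r_i = 7·3·7 + 7·1·3 + 1·3·8 + 4·5·2 + 3·5·6 = 322 ≡ 3.
  S = (5, 9, 3) ≠ 0, so r is not a codeword (an error is present).
Step 3: locate the error. For a single error e at position i, S_ℓ = v_i·e·α_i^ℓ, so α_err = S_1/S_0.
  S_0^{−1} = 5^{−1} = 9 (mod 11), so α_err = 9·9 = 81 ≡ 4 = α_4. Error position i = 4.
  Consistency check: S_2/S_1 = 3·5 = 15 ≡ 4 = α_err ✓ (single-error assumption holds).
Step 4: error magnitude e = S_0/v_4 = S_0·∏_{j≠4}(α_4 − α_j) = 5·3 = 15 ≡ 4 (mod 11).
Step 5: correct position 4: c_4 = r_4 − e = 2 − 4 ≡ 9 (mod 11). Hence c = [7, 3, 8, 9, 6].
  Check: interpolating c through the α_i gives m(x) = 2 + 10·x (degree < 2) with m(α_i) = c_i for every i, so c is indeed a codeword.


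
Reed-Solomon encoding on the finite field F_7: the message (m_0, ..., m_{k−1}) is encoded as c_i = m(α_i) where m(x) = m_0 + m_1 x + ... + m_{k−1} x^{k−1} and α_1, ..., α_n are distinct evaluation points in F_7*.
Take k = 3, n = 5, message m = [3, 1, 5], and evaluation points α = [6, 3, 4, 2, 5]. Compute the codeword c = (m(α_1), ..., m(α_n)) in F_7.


c = [0, 2, 3, 4, 0]

Message polynomial: m(x) = 3 + 1·x + 5·x^2 (mod 7).
For each evaluation point α_i, compute m(α_i) mod 7:
  α_1 = 6: Horner steps 5 → 3 → 0, so m(6) = 0.
  α_2 = 3: Horner steps 5 → 2 → 2, so m(3) = 2.
  α_3 = 4: Horner steps 5 → 0 → 3, so m(4) = 3.
  α_4 = 2: Horner steps 5 → 4 → 4, so m(2) = 4.
  α_5 = 5: Horner steps 5 → 5 → 0, so m(5) = 0.
Codeword c = [0, 2, 3, 4, 0] ∈ F_7^5.


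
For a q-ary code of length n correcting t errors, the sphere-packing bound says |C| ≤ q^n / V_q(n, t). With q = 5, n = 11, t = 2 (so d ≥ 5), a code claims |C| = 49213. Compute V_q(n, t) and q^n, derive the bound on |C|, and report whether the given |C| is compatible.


V_q(n, t) = 925, q^n = 48828125, Hamming bound = 52787, |C| = 49213 ≤ bound (satisfied).

Step 1: Compute V_q(n, t) = Σ_{j=0}^2 C(n, j) (q−1)^j.
  j = 0: C(11,0)·(4)^0 = 1·1 = 1.
  j = 1: C(11,1)·(4)^1 = 11·4 = 44.
  j = 2: C(11,2)·(4)^2 = 55·16 = 880.
  V_q(n, t) = 1 + 44 + 880 = 925.
Step 2: q^n = 5^11 = 48828125.
Step 3: Hamming bound ⌊q^n / V_q(n,t)⌋ = ⌊48828125/925⌋ = 52787.
Step 4: Compare |C| = 49213 to 52787: satisfied.
The claimed |C| lies below the Hamming bound.


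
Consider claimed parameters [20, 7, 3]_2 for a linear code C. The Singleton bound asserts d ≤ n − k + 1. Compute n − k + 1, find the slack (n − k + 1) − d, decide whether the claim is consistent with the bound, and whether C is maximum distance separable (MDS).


Singleton RHS = n − k + 1 = 14, slack = 11, bound satisfied, not MDS.

Singleton bound: d ≤ n − k + 1.
Here n = 20, k = 7, so n − k + 1 = 14.
Given d = 3, check d ≤ 14: YES.
Slack = (n − k + 1) − d = 11.
The code is NOT MDS (slack = 11 > 0).
Description: the claimed parameters are [20, 7, 3]_2; such a code would be non-MDS.


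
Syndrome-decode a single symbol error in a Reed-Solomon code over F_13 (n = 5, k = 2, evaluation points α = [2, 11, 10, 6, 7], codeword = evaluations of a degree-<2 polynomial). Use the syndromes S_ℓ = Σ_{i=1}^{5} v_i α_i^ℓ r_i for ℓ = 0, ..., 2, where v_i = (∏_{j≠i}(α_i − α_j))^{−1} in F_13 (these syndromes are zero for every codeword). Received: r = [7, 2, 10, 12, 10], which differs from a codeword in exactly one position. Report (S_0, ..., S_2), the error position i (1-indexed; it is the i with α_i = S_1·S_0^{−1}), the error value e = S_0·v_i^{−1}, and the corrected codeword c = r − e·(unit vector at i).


S = (4, 1, 10), error at position 3, error magnitude e = 6, c = [7, 2, 4, 12, 10].

Step 1: column multipliers v_i = (∏_{j≠i}(α_i − α_j))^{−1} mod 13.
  i = 1 (α = 2): (2−11)(2−10)(2−6)(2−7) = (−9)·(−8)·(−4)·(−5) = 1440 ≡ 10, so v_1 = 10^{−1} = 4 (mod 13).
  i = 2 (α = 11): (11−2)(11−10)(11−6)(11−7) = 9·1·5·4 = 180 ≡ 11, so v_2 = 11^{−1} = 6 (mod 13).
  i = 3 (α = 10): (10−2)(10−11)(10−6)(10−7) = 8·(−1)·4·3 = −96 ≡ 8, so v_3 = 8^{−1} = 5 (mod 13).
  i = 4 (α = 6): (6−2)(6−11)(6−10)(6−7) = 4·(−5)·(−4)·(−1) = −80 ≡ 11, so v_4 = 11^{−1} = 6 (mod 13).
  i = 5 (α = 7): (7−2)(7−11)(7−10)(7−6) = 5·(−4)·(−3)·1 = 60 ≡ 8, so v_5 = 8^{−1} = 5 (mod 13).
  v = [4, 6, 5, 6, 5].
Step 2: syndromes of r = [7, 2, 10, 12, 10] (all sums mod 13).
  S_0 = Σ v_i r_i = 4·7 + 6·2 + 5·10 + 6·12 + 5·10 = 212 ≡ 4.
  S_1 = Σ v_i α_i r_i = 4·2·7 + 6·11·2 + 5·10·10 + 6·6·12 + 5·7·10 = 1470 ≡ 1.
  α_i^2 mod 13 = [4, 4, 9, 10, 10].
  S_2 = Σ v_i α_i^2 r_i = 4·4·7 + 6·4·2 + 5·9·10 + 6·10·12 + 5·10·10 = 1830 ≡ 10.
  S = (4, 1, 10) ≠ 0, so r is not a codeword (an error is present).
Step 3: locate the error. For a single error e at position i, S_ℓ = v_i·e·α_i^ℓ, so α_err = S_1/S_0.
  S_0^{−1} = 4^{−1} = 10 (mod 13), so α_err = 1·10 = 10 ≡ 10 = α_3. Error position i = 3.
  Consistency check: S_2/S_1 = 10·1 = 10 ≡ 10 = α_err ✓ (single-error assumption holds).
Step 4: error magnitude e = S_0/v_3 = S_0·∏_{j≠3}(α_3 − α_j) = 4·8 = 32 ≡ 6 (mod 13).
Step 5: correct position 3: c_3 = r_3 − e = 10 − 6 ≡ 4 (mod 13). Hence c = [7, 2, 4, 12, 10].
  Check: interpolating c through the α_i gives m(x) = 11 + 11·x (degree < 2) with m(α_i) = c_i for every i, so c is indeed a codeword.


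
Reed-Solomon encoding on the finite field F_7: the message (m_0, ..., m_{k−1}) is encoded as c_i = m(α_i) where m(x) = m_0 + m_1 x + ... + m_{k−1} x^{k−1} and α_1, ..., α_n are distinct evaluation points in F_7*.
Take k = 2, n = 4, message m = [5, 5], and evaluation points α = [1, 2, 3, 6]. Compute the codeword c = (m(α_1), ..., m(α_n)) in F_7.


c = [3, 1, 6, 0]

Message polynomial: m(x) = 5 + 5·x (mod 7).
For each evaluation point α_i, compute m(α_i) mod 7:
  α_1 = 1: Horner steps 5 → 3, so m(1) = 3.
  α_2 = 2: Horner steps 5 → 1, so m(2) = 1.
  α_3 = 3: Horner steps 5 → 6, so m(3) = 6.
  α_4 = 6: Horner steps 5 → 0, so m(6) = 0.
Codeword c = [3, 1, 6, 0] ∈ F_7^4.


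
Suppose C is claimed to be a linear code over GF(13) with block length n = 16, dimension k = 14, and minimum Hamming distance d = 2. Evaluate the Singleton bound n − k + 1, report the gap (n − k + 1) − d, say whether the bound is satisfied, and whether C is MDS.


Singleton RHS = n − k + 1 = 3, slack = 1, bound satisfied, not MDS.

Singleton bound: d ≤ n − k + 1.
Here n = 16, k = 14, so n − k + 1 = 3.
Given d = 2, check d ≤ 3: YES.
Slack = (n − k + 1) − d = 1.
The code is NOT MDS (slack = 1 > 0).
Description: the claimed parameters are [16, 14, 2]_13; such a code would be non-MDS.


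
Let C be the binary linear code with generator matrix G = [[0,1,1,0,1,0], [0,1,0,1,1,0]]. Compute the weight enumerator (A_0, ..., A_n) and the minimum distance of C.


Weight distribution: A_0 = 1, A_2 = 1, A_3 = 2. Minimum distance d = 2.

Enumerate all 2^2 = 4 messages m ∈ F_2^2.
For each, compute codeword c = mG in F_2^6, then tally its weight.
  m = 00 → c = 000000, weight = 0.
  m = 10 → c = 011010, weight = 3.
  m = 01 → c = 010110, weight = 3.
  m = 11 → c = 001100, weight = 2.
Tally weights:
  weight 0: 1 codewords.
  weight 2: 1 codewords.
  weight 3: 2 codewords.
Minimum distance d = smallest w > 0 with A_w > 0 = 2.
Sanity: Σ A_w = 4 = 2^2 = 4 ✓.


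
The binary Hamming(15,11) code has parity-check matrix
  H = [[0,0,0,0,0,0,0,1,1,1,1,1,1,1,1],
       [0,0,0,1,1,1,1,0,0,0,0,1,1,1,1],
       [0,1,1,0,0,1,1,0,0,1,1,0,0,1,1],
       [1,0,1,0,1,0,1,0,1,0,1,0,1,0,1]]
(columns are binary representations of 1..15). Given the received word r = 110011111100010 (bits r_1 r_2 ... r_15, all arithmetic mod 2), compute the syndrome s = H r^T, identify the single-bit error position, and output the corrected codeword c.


s = (0, 0, 1, 0)^T, error position = 2, corrected codeword c = 100011111100010

Compute s = H r^T mod 2 one row at a time:
  s_1 = 1 + 1 + 1 + 0 + 0 + 0 + 1 + 0 = 4 ≡ 0 (mod 2).
  s_2 = 0 + 1 + 1 + 1 + 0 + 0 + 1 + 0 = 4 ≡ 0 (mod 2).
  s_3 = 1 + 0 + 1 + 1 + 1 + 0 + 1 + 0 = 5 ≡ 1 (mod 2).
  s_4 = 1 + 0 + 1 + 1 + 1 + 0 + 0 + 0 = 4 ≡ 0 (mod 2).
s = (0, 0, 1, 0)^T — this equals column 2 of H (binary 0010), so error is at position 2.
Correct: flip bit 2 of r = 110011111100010 to get c = 100011111100010.


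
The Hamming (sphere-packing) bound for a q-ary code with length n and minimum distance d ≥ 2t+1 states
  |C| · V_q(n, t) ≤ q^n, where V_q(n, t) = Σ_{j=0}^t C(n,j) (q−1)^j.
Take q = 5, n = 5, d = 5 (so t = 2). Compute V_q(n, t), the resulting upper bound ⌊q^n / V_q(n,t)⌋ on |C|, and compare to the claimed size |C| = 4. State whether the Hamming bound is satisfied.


V_q(n, t) = 181, q^n = 3125, Hamming bound = 17, |C| = 4 ≤ bound (satisfied).

Step 1: Compute V_q(n, t) = Σ_{j=0}^2 C(n, j) (q−1)^j.
  j = 0: C(5,0)·(4)^0 = 1·1 = 1.
  j = 1: C(5,1)·(4)^1 = 5·4 = 20.
  j = 2: C(5,2)·(4)^2 = 10·16 = 160.
  V_q(n, t) = 1 + 20 + 160 = 181.
Step 2: q^n = 5^5 = 3125.
Step 3: Hamming bound ⌊q^n / V_q(n,t)⌋ = ⌊3125/181⌋ = 17.
Step 4: Compare |C| = 4 to 17: satisfied.
The claimed |C| lies below the Hamming bound.


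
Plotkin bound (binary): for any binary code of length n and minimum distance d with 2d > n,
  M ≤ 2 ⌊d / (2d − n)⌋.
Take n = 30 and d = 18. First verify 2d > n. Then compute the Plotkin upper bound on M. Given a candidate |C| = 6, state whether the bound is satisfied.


Plotkin bound M ≤ 6; given |C| = 6 ≤ bound (satisfied).

Check applicability: 2d = 36, n = 30.
2d − n = 6 > 0, so Plotkin applies.
Compute d/(2d−n) = 18/6 ≈ 3.0000.
⌊d/(2d−n)⌋ = 3.
Plotkin bound: M ≤ 2·3 = 6.
Given |C| = 6, check: satisfied.
This |C| is at the Plotkin bound.


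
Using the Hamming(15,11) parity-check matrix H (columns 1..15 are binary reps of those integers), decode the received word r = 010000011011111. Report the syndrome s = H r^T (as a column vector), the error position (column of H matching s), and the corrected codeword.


s = (1, 0, 0, 0)^T, error position = 8, corrected codeword c = 010000001011111

Compute s = H r^T mod 2 one row at a time:
  s_1 = 1 + 1 + 0 + 1 + 1 + 1 + 1 + 1 = 7 ≡ 1 (mod 2).
  s_2 = 0 + 0 + 0 + 0 + 1 + 1 + 1 + 1 = 4 ≡ 0 (mod 2).
  s_3 = 1 + 0 + 0 + 0 + 0 + 1 + 1 + 1 = 4 ≡ 0 (mod 2).
  s_4 = 0 + 0 + 0 + 0 + 1 + 1 + 1 + 1 = 4 ≡ 0 (mod 2).
s = (1, 0, 0, 0)^T — this equals column 8 of H (binary 1000), so error is at position 8.
Correct: flip bit 8 of r = 010000011011111 to get c = 010000001011111.


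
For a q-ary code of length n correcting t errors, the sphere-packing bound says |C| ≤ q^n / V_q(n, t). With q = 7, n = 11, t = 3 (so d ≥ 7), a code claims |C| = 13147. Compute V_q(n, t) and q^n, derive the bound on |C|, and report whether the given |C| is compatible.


V_q(n, t) = 37687, q^n = 1977326743, Hamming bound = 52467, |C| = 13147 ≤ bound (satisfied).

Step 1: Compute V_q(n, t) = Σ_{j=0}^3 C(n, j) (q−1)^j.
  j = 0: C(11,0)·(6)^0 = 1·1 = 1.
  j = 1: C(11,1)·(6)^1 = 11·6 = 66.
  j = 2: C(11,2)·(6)^2 = 55·36 = 1980.
  j = 3: C(11,3)·(6)^3 = 165·216 = 35640.
  V_q(n, t) = 1 + 66 + 1980 + 35640 = 37687.
Step 2: q^n = 7^11 = 1977326743.
Step 3: Hamming bound ⌊q^n / V_q(n,t)⌋ = ⌊1977326743/37687⌋ = 52467.
Step 4: Compare |C| = 13147 to 52467: satisfied.
The claimed |C| lies below the Hamming bound.


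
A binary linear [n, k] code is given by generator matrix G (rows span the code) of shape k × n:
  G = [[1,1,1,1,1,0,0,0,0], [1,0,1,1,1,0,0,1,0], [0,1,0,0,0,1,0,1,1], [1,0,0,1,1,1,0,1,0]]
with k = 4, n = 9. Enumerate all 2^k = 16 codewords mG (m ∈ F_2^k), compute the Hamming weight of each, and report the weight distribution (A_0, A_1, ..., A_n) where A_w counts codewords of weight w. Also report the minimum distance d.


Weight distribution: A_0 = 1, A_2 = 4, A_4 = 3, A_5 = 6, A_7 = 2. Minimum distance d = 2.

Enumerate all 2^4 = 16 messages m ∈ F_2^4.
For each, compute codeword c = mG in F_2^9, then tally its weight.
  m = 0000 → c = 000000000, weight = 0.
  m = 1000 → c = 111110000, weight = 5.
  m = 0100 → c = 101110010, weight = 5.
  m = 1100 → c = 010000010, weight = 2.
  m = 0010 → c = 010001011, weight = 4.
  m = 1010 → c = 101111011, weight = 7.
  m = 0110 → c = 111111001, weight = 7.
  m = 1110 → c = 000001001, weight = 2.
  m = 0001 → c = 100111010, weight = 5.
  m = 1001 → c = 011001010, weight = 4.
  m = 0101 → c = 001001000, weight = 2.
  m = 1101 → c = 110111000, weight = 5.
  m = 0011 → c = 110110001, weight = 5.
  m = 1011 → c = 001000001, weight = 2.
  m = 0111 → c = 011000011, weight = 4.
  m = 1111 → c = 100110011, weight = 5.
Tally weights:
  weight 0: 1 codewords.
  weight 2: 4 codewords.
  weight 4: 3 codewords.
  weight 5: 6 codewords.
  weight 7: 2 codewords.
Minimum distance d = smallest w > 0 with A_w > 0 = 2.
Sanity: Σ A_w = 16 = 2^4 = 16 ✓.


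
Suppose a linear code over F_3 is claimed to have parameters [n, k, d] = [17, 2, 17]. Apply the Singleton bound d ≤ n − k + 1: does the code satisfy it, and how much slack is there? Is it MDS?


Singleton RHS = n − k + 1 = 16, slack = -1, bound violated (no such code; not MDS).

Singleton bound: d ≤ n − k + 1.
Here n = 17, k = 2, so n − k + 1 = 16.
Given d = 17, check d ≤ 16: NO.
Slack = (n − k + 1) − d = -1.
The slack is negative: d = 17 exceeds n − k + 1 = 16 by 1, so the Singleton bound is violated and no linear [17, 2, 17]_3 code can exist. In particular it is not MDS (MDS requires d = n − k + 1 exactly).
Description: the claimed parameters are [17, 2, 17]_3; such a code would be impossible (violates the Singleton bound).


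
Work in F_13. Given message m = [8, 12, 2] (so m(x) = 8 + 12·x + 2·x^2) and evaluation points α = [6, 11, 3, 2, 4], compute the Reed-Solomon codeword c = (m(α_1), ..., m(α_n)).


c = [9, 5, 10, 1, 10]

Message polynomial: m(x) = 8 + 12·x + 2·x^2 (mod 13).
For each evaluation point α_i, compute m(α_i) mod 13:
  α_1 = 6: Horner steps 2 → 11 → 9, so m(6) = 9.
  α_2 = 11: Horner steps 2 → 8 → 5, so m(11) = 5.
  α_3 = 3: Horner steps 2 → 5 → 10, so m(3) = 10.
  α_4 = 2: Horner steps 2 → 3 → 1, so m(2) = 1.
  α_5 = 4: Horner steps 2 → 7 → 10, so m(4) = 10.
Codeword c = [9, 5, 10, 1, 10] ∈ F_13^5.


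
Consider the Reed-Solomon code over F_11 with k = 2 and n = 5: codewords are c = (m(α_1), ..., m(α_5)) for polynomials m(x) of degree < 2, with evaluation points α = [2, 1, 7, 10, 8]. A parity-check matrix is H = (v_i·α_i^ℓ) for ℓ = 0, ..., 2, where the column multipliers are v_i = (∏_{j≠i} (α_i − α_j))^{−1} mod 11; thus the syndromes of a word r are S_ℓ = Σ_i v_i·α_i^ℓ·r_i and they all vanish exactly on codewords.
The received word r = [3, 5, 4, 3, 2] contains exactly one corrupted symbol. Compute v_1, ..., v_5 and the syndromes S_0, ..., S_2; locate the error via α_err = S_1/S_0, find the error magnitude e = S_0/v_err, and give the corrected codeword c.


S = (9, 2, 9), error at position 4, error magnitude e = 5, c = [3, 5, 4, 9, 2].

Step 1: column multipliers v_i = (∏_{j≠i}(α_i − α_j))^{−1} mod 11.
  i = 1 (α = 2): (2−1)(2−7)(2−10)(2−8) = 1·(−5)·(−8)·(−6) = −240 ≡ 2, so v_1 = 2^{−1} = 6 (mod 11).
  i = 2 (α = 1): (1−2)(1−7)(1−10)(1−8) = (−1)·(−6)·(−9)·(−7) = 378 ≡ 4, so v_2 = 4^{−1} = 3 (mod 11).
  i = 3 (α = 7): (7−2)(7−1)(7−10)(7−8) = 5·6·(−3)·(−1) = 90 ≡ 2, so v_3 = 2^{−1} = 6 (mod 11).
  i = 4 (α = 10): (10−2)(10−1)(10−7)(10−8) = 8·9·3·2 = 432 ≡ 3, so v_4 = 3^{−1} = 4 (mod 11).
  i = 5 (α = 8): (8−2)(8−1)(8−7)(8−10) = 6·7·1·(−2) = −84 ≡ 4, so v_5 = 4^{−1} = 3 (mod 11).
  v = [6, 3, 6, 4, 3].
Step 2: syndromes of r = [3, 5, 4, 3, 2] (all sums mod 11).
  S_0 = Σ v_i r_i = 6·3 + 3·5 + 6·4 + 4·3 + 3·2 = 75 ≡ 9.
  S_1 = Σ v_i α_i r_i = 6·2·3 + 3·1·5 + 6·7·4 + 4·10·3 + 3·8·2 = 387 ≡ 2.
  α_i^2 mod 11 = [4, 1, 5, 1, 9].
  S_2 = Σ v_i α_i^2 r_i = 6·4·3 + 3·1·5 + 6·5·4 + 4·1·3 + 3·9·2 = 273 ≡ 9.
  S = (9, 2, 9) ≠ 0, so r is not a codeword (an error is present).
Step 3: locate the error. For a single error e at position i, S_ℓ = v_i·e·α_i^ℓ, so α_err = S_1/S_0.
  S_0^{−1} = 9^{−1} = 5 (mod 11), so α_err = 2·5 = 10 ≡ 10 = α_4. Error position i = 4.
  Consistency check: S_2/S_1 = 9·6 = 54 ≡ 10 = α_err ✓ (single-error assumption holds).
Step 4: error magnitude e = S_0/v_4 = S_0·∏_{j≠4}(α_4 − α_j) = 9·3 = 27 ≡ 5 (mod 11).
Step 5: correct position 4: c_4 = r_4 − e = 3 − 5 ≡ 9 (mod 11). Hence c = [3, 5, 4, 9, 2].
  Check: interpolating c through the α_i gives m(x) = 7 + 9·x (degree < 2) with m(α_i) = c_i for every i, so c is indeed a codeword.


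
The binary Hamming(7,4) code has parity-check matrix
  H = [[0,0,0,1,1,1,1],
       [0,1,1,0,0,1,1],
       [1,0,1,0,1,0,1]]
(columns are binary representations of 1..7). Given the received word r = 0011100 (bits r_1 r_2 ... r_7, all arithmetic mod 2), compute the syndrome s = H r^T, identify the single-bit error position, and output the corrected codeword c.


s = (0, 1, 0)^T, error position = 2, corrected codeword c = 0111100

Compute s = H r^T mod 2 one row at a time:
  s_1 = 1 + 1 + 0 + 0 = 2 ≡ 0 (mod 2).
  s_2 = 0 + 1 + 0 + 0 = 1 ≡ 1 (mod 2).
  s_3 = 0 + 1 + 1 + 0 = 2 ≡ 0 (mod 2).
s = (0, 1, 0)^T — this equals column 2 of H (binary 010), so error is at position 2.
Correct: flip bit 2 of r = 0011100 to get c = 0111100.


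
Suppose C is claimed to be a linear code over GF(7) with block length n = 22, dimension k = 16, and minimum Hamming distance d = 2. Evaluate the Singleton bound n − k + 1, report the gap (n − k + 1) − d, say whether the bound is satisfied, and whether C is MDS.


Singleton RHS = n − k + 1 = 7, slack = 5, bound satisfied, not MDS.

Singleton bound: d ≤ n − k + 1.
Here n = 22, k = 16, so n − k + 1 = 7.
Given d = 2, check d ≤ 7: YES.
Slack = (n − k + 1) − d = 5.
The code is NOT MDS (slack = 5 > 0).
Description: the claimed parameters are [22, 16, 2]_7; such a code would be non-MDS.


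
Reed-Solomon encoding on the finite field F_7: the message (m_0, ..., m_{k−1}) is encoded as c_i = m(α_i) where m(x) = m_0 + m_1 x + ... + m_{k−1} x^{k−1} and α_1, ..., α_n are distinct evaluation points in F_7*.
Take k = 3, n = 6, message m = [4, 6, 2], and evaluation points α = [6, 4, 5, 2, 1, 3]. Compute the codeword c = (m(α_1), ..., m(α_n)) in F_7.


c = [0, 4, 0, 3, 5, 5]

Message polynomial: m(x) = 4 + 6·x + 2·x^2 (mod 7).
For each evaluation point α_i, compute m(α_i) mod 7:
  α_1 = 6: Horner steps 2 → 4 → 0, so m(6) = 0.
  α_2 = 4: Horner steps 2 → 0 → 4, so m(4) = 4.
  α_3 = 5: Horner steps 2 → 2 → 0, so m(5) = 0.
  α_4 = 2: Horner steps 2 → 3 → 3, so m(2) = 3.
  α_5 = 1: Horner steps 2 → 1 → 5, so m(1) = 5.
  α_6 = 3: Horner steps 2 → 5 → 5, so m(3) = 5.
Codeword c = [0, 4, 0, 3, 5, 5] ∈ F_7^6.


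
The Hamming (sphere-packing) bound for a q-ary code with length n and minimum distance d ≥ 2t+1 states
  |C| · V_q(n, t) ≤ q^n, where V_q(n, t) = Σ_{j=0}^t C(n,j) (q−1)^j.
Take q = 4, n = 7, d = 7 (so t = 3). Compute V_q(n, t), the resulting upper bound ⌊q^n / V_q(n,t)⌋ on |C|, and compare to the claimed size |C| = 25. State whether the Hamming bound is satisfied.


V_q(n, t) = 1156, q^n = 16384, Hamming bound = 14, |C| = 25 > bound (violated).

Step 1: Compute V_q(n, t) = Σ_{j=0}^3 C(n, j) (q−1)^j.
  j = 0: C(7,0)·(3)^0 = 1·1 = 1.
  j = 1: C(7,1)·(3)^1 = 7·3 = 21.
  j = 2: C(7,2)·(3)^2 = 21·9 = 189.
  j = 3: C(7,3)·(3)^3 = 35·27 = 945.
  V_q(n, t) = 1 + 21 + 189 + 945 = 1156.
Step 2: q^n = 4^7 = 16384.
Step 3: Hamming bound ⌊q^n / V_q(n,t)⌋ = ⌊16384/1156⌋ = 14.
Step 4: Compare |C| = 25 to 14: violated.
The claimed |C| lies above the Hamming bound, so no 4-ary code of length 7 with d ≥ 7 can have 25 codewords.


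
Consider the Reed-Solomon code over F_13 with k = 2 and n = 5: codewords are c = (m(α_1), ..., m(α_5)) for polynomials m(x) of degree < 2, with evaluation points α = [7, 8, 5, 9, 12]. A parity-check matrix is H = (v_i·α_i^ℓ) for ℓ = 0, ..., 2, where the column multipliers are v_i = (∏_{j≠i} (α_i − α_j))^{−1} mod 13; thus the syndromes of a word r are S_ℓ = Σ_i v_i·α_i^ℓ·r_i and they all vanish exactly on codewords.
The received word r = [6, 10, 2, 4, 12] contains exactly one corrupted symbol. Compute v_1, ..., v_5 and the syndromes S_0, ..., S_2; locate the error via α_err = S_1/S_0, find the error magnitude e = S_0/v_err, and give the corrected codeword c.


S = (7, 10, 5), error at position 1, error magnitude e = 3, c = [3, 10, 2, 4, 12].

Step 1: column multipliers v_i = (∏_{j≠i}(α_i − α_j))^{−1} mod 13.
  i = 1 (α = 7): (7−8)(7−5)(7−9)(7−12) = (−1)·2·(−2)·(−5) = −20 ≡ 6, so v_1 = 6^{−1} = 11 (mod 13).
  i = 2 (α = 8): (8−7)(8−5)(8−9)(8−12) = 1·3·(−1)·(−4) = 12 ≡ 12, so v_2 = 12^{−1} = 12 (mod 13).
  i = 3 (α = 5): (5−7)(5−8)(5−9)(5−12) = (−2)·(−3)·(−4)·(−7) = 168 ≡ 12, so v_3 = 12^{−1} = 12 (mod 13).
  i = 4 (α = 9): (9−7)(9−8)(9−5)(9−12) = 2·1·4·(−3) = −24 ≡ 2, so v_4 = 2^{−1} = 7 (mod 13).
  i = 5 (α = 12): (12−7)(12−8)(12−5)(12−9) = 5·4·7·3 = 420 ≡ 4, so v_5 = 4^{−1} = 10 (mod 13).
  v = [11, 12, 12, 7, 10].
Step 2: syndromes of r = [6, 10, 2, 4, 12] (all sums mod 13).
  S_0 = Σ v_i r_i = 11·6 + 12·10 + 12·2 + 7·4 + 10·12 = 358 ≡ 7.
  S_1 = Σ v_i α_i r_i = 11·7·6 + 12·8·10 + 12·5·2 + 7·9·4 + 10·12·12 = 3234 ≡ 10.
  α_i^2 mod 13 = [10, 12, 12, 3, 1].
  S_2 = Σ v_i α_i^2 r_i = 11·10·6 + 12·12·10 + 12·12·2 + 7·3·4 + 10·1·12 = 2592 ≡ 5.
  S = (7, 10, 5) ≠ 0, so r is not a codeword (an error is present).
Step 3: locate the error. For a single error e at position i, S_ℓ = v_i·e·α_i^ℓ, so α_err = S_1/S_0.
  S_0^{−1} = 7^{−1} = 2 (mod 13), so α_err = 10·2 = 20 ≡ 7 = α_1. Error position i = 1.
  Consistency check: S_2/S_1 = 5·4 = 20 ≡ 7 = α_err ✓ (single-error assumption holds).
Step 4: error magnitude e = S_0/v_1 = S_0·∏_{j≠1}(α_1 − α_j) = 7·6 = 42 ≡ 3 (mod 13).
Step 5: correct position 1: c_1 = r_1 − e = 6 − 3 ≡ 3 (mod 13). Hence c = [3, 10, 2, 4, 12].
  Check: interpolating c through the α_i gives m(x) = 6 + 7·x (degree < 2) with m(α_i) = c_i for every i, so c is indeed a codeword.


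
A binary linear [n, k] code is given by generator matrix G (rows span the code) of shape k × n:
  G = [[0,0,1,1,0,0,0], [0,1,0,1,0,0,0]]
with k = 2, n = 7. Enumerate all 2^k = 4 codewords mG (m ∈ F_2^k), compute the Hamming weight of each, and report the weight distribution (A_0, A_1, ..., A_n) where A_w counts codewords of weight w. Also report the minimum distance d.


Weight distribution: A_0 = 1, A_2 = 3. Minimum distance d = 2.

Enumerate all 2^2 = 4 messages m ∈ F_2^2.
For each, compute codeword c = mG in F_2^7, then tally its weight.
  m = 00 → c = 0000000, weight = 0.
  m = 10 → c = 0011000, weight = 2.
  m = 01 → c = 0101000, weight = 2.
  m = 11 → c = 0110000, weight = 2.
Tally weights:
  weight 0: 1 codewords.
  weight 2: 3 codewords.
Minimum distance d = smallest w > 0 with A_w > 0 = 2.
Sanity: Σ A_w = 4 = 2^2 = 4 ✓.


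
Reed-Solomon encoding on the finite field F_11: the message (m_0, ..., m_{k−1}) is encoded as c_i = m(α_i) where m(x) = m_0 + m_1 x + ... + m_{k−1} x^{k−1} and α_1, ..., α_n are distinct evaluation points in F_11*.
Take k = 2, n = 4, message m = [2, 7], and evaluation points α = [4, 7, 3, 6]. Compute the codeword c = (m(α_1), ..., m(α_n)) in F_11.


c = [8, 7, 1, 0]

Message polynomial: m(x) = 2 + 7·x (mod 11).
For each evaluation point α_i, compute m(α_i) mod 11:
  α_1 = 4: Horner steps 7 → 8, so m(4) = 8.
  α_2 = 7: Horner steps 7 → 7, so m(7) = 7.
  α_3 = 3: Horner steps 7 → 1, so m(3) = 1.
  α_4 = 6: Horner steps 7 → 0, so m(6) = 0.
Codeword c = [8, 7, 1, 0] ∈ F_11^4.
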